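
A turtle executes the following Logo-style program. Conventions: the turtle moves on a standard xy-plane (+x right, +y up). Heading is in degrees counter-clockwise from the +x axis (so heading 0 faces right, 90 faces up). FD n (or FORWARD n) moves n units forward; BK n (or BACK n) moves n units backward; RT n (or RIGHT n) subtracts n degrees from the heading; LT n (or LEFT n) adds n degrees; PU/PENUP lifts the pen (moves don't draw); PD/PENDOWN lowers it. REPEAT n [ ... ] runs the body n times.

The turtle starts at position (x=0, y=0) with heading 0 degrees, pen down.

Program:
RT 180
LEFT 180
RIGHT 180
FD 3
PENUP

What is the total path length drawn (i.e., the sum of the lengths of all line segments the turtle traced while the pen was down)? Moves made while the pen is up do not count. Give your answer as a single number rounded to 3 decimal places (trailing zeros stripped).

Answer: 3

Derivation:
Executing turtle program step by step:
Start: pos=(0,0), heading=0, pen down
RT 180: heading 0 -> 180
LT 180: heading 180 -> 0
RT 180: heading 0 -> 180
FD 3: (0,0) -> (-3,0) [heading=180, draw]
PU: pen up
Final: pos=(-3,0), heading=180, 1 segment(s) drawn

Segment lengths:
  seg 1: (0,0) -> (-3,0), length = 3
Total = 3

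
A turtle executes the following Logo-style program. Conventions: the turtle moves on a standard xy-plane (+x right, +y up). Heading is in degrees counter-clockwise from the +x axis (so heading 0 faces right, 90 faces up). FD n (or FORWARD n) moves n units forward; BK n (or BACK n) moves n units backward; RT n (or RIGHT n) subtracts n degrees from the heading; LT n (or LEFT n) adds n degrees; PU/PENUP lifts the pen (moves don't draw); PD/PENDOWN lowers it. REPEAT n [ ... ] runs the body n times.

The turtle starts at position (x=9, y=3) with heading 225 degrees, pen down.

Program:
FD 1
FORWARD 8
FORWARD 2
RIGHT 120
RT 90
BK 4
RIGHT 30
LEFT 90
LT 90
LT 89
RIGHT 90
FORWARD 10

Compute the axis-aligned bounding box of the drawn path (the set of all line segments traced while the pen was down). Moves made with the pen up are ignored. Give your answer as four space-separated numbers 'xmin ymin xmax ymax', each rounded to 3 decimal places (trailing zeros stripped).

Answer: -12.254 -5.813 9 3

Derivation:
Executing turtle program step by step:
Start: pos=(9,3), heading=225, pen down
FD 1: (9,3) -> (8.293,2.293) [heading=225, draw]
FD 8: (8.293,2.293) -> (2.636,-3.364) [heading=225, draw]
FD 2: (2.636,-3.364) -> (1.222,-4.778) [heading=225, draw]
RT 120: heading 225 -> 105
RT 90: heading 105 -> 15
BK 4: (1.222,-4.778) -> (-2.642,-5.813) [heading=15, draw]
RT 30: heading 15 -> 345
LT 90: heading 345 -> 75
LT 90: heading 75 -> 165
LT 89: heading 165 -> 254
RT 90: heading 254 -> 164
FD 10: (-2.642,-5.813) -> (-12.254,-3.057) [heading=164, draw]
Final: pos=(-12.254,-3.057), heading=164, 5 segment(s) drawn

Segment endpoints: x in {-12.254, -2.642, 1.222, 2.636, 8.293, 9}, y in {-5.813, -4.778, -3.364, -3.057, 2.293, 3}
xmin=-12.254, ymin=-5.813, xmax=9, ymax=3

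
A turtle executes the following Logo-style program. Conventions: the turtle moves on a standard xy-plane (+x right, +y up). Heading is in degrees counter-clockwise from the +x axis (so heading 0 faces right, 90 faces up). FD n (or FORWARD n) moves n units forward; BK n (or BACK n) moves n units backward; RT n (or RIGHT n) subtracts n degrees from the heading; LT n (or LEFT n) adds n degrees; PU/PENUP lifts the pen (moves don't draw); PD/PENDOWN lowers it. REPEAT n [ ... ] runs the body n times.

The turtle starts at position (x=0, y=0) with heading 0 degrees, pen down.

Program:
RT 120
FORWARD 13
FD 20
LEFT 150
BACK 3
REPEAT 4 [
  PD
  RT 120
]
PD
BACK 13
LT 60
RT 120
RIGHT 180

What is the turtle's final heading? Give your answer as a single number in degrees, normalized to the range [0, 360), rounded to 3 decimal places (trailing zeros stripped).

Executing turtle program step by step:
Start: pos=(0,0), heading=0, pen down
RT 120: heading 0 -> 240
FD 13: (0,0) -> (-6.5,-11.258) [heading=240, draw]
FD 20: (-6.5,-11.258) -> (-16.5,-28.579) [heading=240, draw]
LT 150: heading 240 -> 30
BK 3: (-16.5,-28.579) -> (-19.098,-30.079) [heading=30, draw]
REPEAT 4 [
  -- iteration 1/4 --
  PD: pen down
  RT 120: heading 30 -> 270
  -- iteration 2/4 --
  PD: pen down
  RT 120: heading 270 -> 150
  -- iteration 3/4 --
  PD: pen down
  RT 120: heading 150 -> 30
  -- iteration 4/4 --
  PD: pen down
  RT 120: heading 30 -> 270
]
PD: pen down
BK 13: (-19.098,-30.079) -> (-19.098,-17.079) [heading=270, draw]
LT 60: heading 270 -> 330
RT 120: heading 330 -> 210
RT 180: heading 210 -> 30
Final: pos=(-19.098,-17.079), heading=30, 4 segment(s) drawn

Answer: 30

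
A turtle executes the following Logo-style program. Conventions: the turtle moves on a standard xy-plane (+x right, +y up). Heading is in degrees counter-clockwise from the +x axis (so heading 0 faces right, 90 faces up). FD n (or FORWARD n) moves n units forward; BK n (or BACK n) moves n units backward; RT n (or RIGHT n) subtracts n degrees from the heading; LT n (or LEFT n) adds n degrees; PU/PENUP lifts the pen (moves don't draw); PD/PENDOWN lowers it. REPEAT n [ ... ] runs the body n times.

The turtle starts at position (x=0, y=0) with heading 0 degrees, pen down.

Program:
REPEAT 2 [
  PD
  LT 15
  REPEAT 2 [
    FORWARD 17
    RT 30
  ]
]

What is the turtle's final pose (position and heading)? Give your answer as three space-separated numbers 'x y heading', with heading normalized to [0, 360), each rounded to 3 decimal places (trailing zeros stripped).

Executing turtle program step by step:
Start: pos=(0,0), heading=0, pen down
REPEAT 2 [
  -- iteration 1/2 --
  PD: pen down
  LT 15: heading 0 -> 15
  REPEAT 2 [
    -- iteration 1/2 --
    FD 17: (0,0) -> (16.421,4.4) [heading=15, draw]
    RT 30: heading 15 -> 345
    -- iteration 2/2 --
    FD 17: (16.421,4.4) -> (32.841,0) [heading=345, draw]
    RT 30: heading 345 -> 315
  ]
  -- iteration 2/2 --
  PD: pen down
  LT 15: heading 315 -> 330
  REPEAT 2 [
    -- iteration 1/2 --
    FD 17: (32.841,0) -> (47.564,-8.5) [heading=330, draw]
    RT 30: heading 330 -> 300
    -- iteration 2/2 --
    FD 17: (47.564,-8.5) -> (56.064,-23.222) [heading=300, draw]
    RT 30: heading 300 -> 270
  ]
]
Final: pos=(56.064,-23.222), heading=270, 4 segment(s) drawn

Answer: 56.064 -23.222 270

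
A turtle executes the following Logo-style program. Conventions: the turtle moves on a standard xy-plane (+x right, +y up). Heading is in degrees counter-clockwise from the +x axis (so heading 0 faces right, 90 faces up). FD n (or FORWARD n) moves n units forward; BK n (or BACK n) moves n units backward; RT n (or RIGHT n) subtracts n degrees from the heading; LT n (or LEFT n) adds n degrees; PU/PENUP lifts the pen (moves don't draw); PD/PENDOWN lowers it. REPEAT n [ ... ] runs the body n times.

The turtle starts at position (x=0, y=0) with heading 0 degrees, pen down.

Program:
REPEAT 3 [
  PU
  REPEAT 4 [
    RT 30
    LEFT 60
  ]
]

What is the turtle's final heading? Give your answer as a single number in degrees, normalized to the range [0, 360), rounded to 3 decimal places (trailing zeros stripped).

Answer: 0

Derivation:
Executing turtle program step by step:
Start: pos=(0,0), heading=0, pen down
REPEAT 3 [
  -- iteration 1/3 --
  PU: pen up
  REPEAT 4 [
    -- iteration 1/4 --
    RT 30: heading 0 -> 330
    LT 60: heading 330 -> 30
    -- iteration 2/4 --
    RT 30: heading 30 -> 0
    LT 60: heading 0 -> 60
    -- iteration 3/4 --
    RT 30: heading 60 -> 30
    LT 60: heading 30 -> 90
    -- iteration 4/4 --
    RT 30: heading 90 -> 60
    LT 60: heading 60 -> 120
  ]
  -- iteration 2/3 --
  PU: pen up
  REPEAT 4 [
    -- iteration 1/4 --
    RT 30: heading 120 -> 90
    LT 60: heading 90 -> 150
    -- iteration 2/4 --
    RT 30: heading 150 -> 120
    LT 60: heading 120 -> 180
    -- iteration 3/4 --
    RT 30: heading 180 -> 150
    LT 60: heading 150 -> 210
    -- iteration 4/4 --
    RT 30: heading 210 -> 180
    LT 60: heading 180 -> 240
  ]
  -- iteration 3/3 --
  PU: pen up
  REPEAT 4 [
    -- iteration 1/4 --
    RT 30: heading 240 -> 210
    LT 60: heading 210 -> 270
    -- iteration 2/4 --
    RT 30: heading 270 -> 240
    LT 60: heading 240 -> 300
    -- iteration 3/4 --
    RT 30: heading 300 -> 270
    LT 60: heading 270 -> 330
    -- iteration 4/4 --
    RT 30: heading 330 -> 300
    LT 60: heading 300 -> 0
  ]
]
Final: pos=(0,0), heading=0, 0 segment(s) drawn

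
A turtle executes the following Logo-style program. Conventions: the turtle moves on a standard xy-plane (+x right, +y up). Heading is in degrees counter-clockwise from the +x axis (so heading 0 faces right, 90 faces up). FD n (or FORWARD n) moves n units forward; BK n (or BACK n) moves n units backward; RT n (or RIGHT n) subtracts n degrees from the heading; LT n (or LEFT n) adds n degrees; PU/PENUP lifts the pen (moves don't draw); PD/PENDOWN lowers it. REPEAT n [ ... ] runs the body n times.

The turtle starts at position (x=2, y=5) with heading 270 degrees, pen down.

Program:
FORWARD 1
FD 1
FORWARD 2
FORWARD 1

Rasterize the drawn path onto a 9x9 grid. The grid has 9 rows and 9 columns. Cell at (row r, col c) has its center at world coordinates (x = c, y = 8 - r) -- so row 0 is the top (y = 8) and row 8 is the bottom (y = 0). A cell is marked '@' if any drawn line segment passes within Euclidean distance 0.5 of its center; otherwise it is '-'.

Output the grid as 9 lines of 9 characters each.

Segment 0: (2,5) -> (2,4)
Segment 1: (2,4) -> (2,3)
Segment 2: (2,3) -> (2,1)
Segment 3: (2,1) -> (2,0)

Answer: ---------
---------
---------
--@------
--@------
--@------
--@------
--@------
--@------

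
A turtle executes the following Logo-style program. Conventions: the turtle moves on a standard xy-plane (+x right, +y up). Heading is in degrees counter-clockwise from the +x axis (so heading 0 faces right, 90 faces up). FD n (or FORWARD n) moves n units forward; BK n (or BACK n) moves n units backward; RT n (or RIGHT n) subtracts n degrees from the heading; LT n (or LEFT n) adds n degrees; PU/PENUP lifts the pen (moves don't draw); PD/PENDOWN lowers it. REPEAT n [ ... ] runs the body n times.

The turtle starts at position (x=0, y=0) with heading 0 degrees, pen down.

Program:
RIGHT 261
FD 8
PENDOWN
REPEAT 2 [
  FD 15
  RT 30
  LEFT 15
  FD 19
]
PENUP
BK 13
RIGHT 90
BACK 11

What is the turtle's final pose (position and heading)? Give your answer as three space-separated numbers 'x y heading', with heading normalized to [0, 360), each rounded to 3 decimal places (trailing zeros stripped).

Executing turtle program step by step:
Start: pos=(0,0), heading=0, pen down
RT 261: heading 0 -> 99
FD 8: (0,0) -> (-1.251,7.902) [heading=99, draw]
PD: pen down
REPEAT 2 [
  -- iteration 1/2 --
  FD 15: (-1.251,7.902) -> (-3.598,22.717) [heading=99, draw]
  RT 30: heading 99 -> 69
  LT 15: heading 69 -> 84
  FD 19: (-3.598,22.717) -> (-1.612,41.613) [heading=84, draw]
  -- iteration 2/2 --
  FD 15: (-1.612,41.613) -> (-0.044,56.531) [heading=84, draw]
  RT 30: heading 84 -> 54
  LT 15: heading 54 -> 69
  FD 19: (-0.044,56.531) -> (6.765,74.269) [heading=69, draw]
]
PU: pen up
BK 13: (6.765,74.269) -> (2.106,62.132) [heading=69, move]
RT 90: heading 69 -> 339
BK 11: (2.106,62.132) -> (-8.163,66.074) [heading=339, move]
Final: pos=(-8.163,66.074), heading=339, 5 segment(s) drawn

Answer: -8.163 66.074 339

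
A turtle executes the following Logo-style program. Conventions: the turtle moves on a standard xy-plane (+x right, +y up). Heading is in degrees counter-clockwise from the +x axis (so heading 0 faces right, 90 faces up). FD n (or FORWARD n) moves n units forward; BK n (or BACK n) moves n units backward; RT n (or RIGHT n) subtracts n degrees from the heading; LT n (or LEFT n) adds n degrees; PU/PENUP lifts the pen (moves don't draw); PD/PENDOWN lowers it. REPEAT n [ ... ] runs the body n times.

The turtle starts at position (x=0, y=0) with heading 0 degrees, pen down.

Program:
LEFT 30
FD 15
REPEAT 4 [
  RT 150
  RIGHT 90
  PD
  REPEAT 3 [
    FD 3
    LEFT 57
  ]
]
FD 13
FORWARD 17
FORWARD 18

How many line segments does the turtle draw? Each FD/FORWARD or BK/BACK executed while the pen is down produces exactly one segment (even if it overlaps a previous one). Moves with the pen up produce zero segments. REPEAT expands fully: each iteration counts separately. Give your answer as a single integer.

Executing turtle program step by step:
Start: pos=(0,0), heading=0, pen down
LT 30: heading 0 -> 30
FD 15: (0,0) -> (12.99,7.5) [heading=30, draw]
REPEAT 4 [
  -- iteration 1/4 --
  RT 150: heading 30 -> 240
  RT 90: heading 240 -> 150
  PD: pen down
  REPEAT 3 [
    -- iteration 1/3 --
    FD 3: (12.99,7.5) -> (10.392,9) [heading=150, draw]
    LT 57: heading 150 -> 207
    -- iteration 2/3 --
    FD 3: (10.392,9) -> (7.719,7.638) [heading=207, draw]
    LT 57: heading 207 -> 264
    -- iteration 3/3 --
    FD 3: (7.719,7.638) -> (7.406,4.654) [heading=264, draw]
    LT 57: heading 264 -> 321
  ]
  -- iteration 2/4 --
  RT 150: heading 321 -> 171
  RT 90: heading 171 -> 81
  PD: pen down
  REPEAT 3 [
    -- iteration 1/3 --
    FD 3: (7.406,4.654) -> (7.875,7.618) [heading=81, draw]
    LT 57: heading 81 -> 138
    -- iteration 2/3 --
    FD 3: (7.875,7.618) -> (5.646,9.625) [heading=138, draw]
    LT 57: heading 138 -> 195
    -- iteration 3/3 --
    FD 3: (5.646,9.625) -> (2.748,8.848) [heading=195, draw]
    LT 57: heading 195 -> 252
  ]
  -- iteration 3/4 --
  RT 150: heading 252 -> 102
  RT 90: heading 102 -> 12
  PD: pen down
  REPEAT 3 [
    -- iteration 1/3 --
    FD 3: (2.748,8.848) -> (5.682,9.472) [heading=12, draw]
    LT 57: heading 12 -> 69
    -- iteration 2/3 --
    FD 3: (5.682,9.472) -> (6.757,12.273) [heading=69, draw]
    LT 57: heading 69 -> 126
    -- iteration 3/3 --
    FD 3: (6.757,12.273) -> (4.994,14.7) [heading=126, draw]
    LT 57: heading 126 -> 183
  ]
  -- iteration 4/4 --
  RT 150: heading 183 -> 33
  RT 90: heading 33 -> 303
  PD: pen down
  REPEAT 3 [
    -- iteration 1/3 --
    FD 3: (4.994,14.7) -> (6.628,12.184) [heading=303, draw]
    LT 57: heading 303 -> 0
    -- iteration 2/3 --
    FD 3: (6.628,12.184) -> (9.628,12.184) [heading=0, draw]
    LT 57: heading 0 -> 57
    -- iteration 3/3 --
    FD 3: (9.628,12.184) -> (11.262,14.7) [heading=57, draw]
    LT 57: heading 57 -> 114
  ]
]
FD 13: (11.262,14.7) -> (5.974,26.576) [heading=114, draw]
FD 17: (5.974,26.576) -> (-0.94,42.106) [heading=114, draw]
FD 18: (-0.94,42.106) -> (-8.262,58.55) [heading=114, draw]
Final: pos=(-8.262,58.55), heading=114, 16 segment(s) drawn
Segments drawn: 16

Answer: 16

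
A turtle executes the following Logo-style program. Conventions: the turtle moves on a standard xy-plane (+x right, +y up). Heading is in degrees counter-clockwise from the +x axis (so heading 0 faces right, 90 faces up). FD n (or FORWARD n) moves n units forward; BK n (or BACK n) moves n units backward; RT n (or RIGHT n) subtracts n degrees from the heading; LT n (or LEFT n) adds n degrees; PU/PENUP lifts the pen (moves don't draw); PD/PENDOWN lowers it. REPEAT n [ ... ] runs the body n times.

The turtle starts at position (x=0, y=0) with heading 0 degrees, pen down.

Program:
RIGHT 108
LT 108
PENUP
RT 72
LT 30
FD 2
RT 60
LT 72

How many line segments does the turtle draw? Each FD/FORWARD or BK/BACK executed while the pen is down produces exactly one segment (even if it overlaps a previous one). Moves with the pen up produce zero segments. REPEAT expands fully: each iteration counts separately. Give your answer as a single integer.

Answer: 0

Derivation:
Executing turtle program step by step:
Start: pos=(0,0), heading=0, pen down
RT 108: heading 0 -> 252
LT 108: heading 252 -> 0
PU: pen up
RT 72: heading 0 -> 288
LT 30: heading 288 -> 318
FD 2: (0,0) -> (1.486,-1.338) [heading=318, move]
RT 60: heading 318 -> 258
LT 72: heading 258 -> 330
Final: pos=(1.486,-1.338), heading=330, 0 segment(s) drawn
Segments drawn: 0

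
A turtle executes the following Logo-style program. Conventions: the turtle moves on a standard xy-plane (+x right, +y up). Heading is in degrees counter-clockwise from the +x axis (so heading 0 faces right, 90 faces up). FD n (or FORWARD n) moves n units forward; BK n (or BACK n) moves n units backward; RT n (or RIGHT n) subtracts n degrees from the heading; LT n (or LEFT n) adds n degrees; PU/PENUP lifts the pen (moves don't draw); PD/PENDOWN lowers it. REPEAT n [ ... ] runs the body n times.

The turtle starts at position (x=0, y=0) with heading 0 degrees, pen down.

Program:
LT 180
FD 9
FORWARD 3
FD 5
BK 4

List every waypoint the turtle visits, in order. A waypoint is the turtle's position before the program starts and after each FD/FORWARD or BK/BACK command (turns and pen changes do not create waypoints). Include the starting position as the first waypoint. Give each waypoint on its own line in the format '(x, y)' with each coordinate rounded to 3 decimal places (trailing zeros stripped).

Executing turtle program step by step:
Start: pos=(0,0), heading=0, pen down
LT 180: heading 0 -> 180
FD 9: (0,0) -> (-9,0) [heading=180, draw]
FD 3: (-9,0) -> (-12,0) [heading=180, draw]
FD 5: (-12,0) -> (-17,0) [heading=180, draw]
BK 4: (-17,0) -> (-13,0) [heading=180, draw]
Final: pos=(-13,0), heading=180, 4 segment(s) drawn
Waypoints (5 total):
(0, 0)
(-9, 0)
(-12, 0)
(-17, 0)
(-13, 0)

Answer: (0, 0)
(-9, 0)
(-12, 0)
(-17, 0)
(-13, 0)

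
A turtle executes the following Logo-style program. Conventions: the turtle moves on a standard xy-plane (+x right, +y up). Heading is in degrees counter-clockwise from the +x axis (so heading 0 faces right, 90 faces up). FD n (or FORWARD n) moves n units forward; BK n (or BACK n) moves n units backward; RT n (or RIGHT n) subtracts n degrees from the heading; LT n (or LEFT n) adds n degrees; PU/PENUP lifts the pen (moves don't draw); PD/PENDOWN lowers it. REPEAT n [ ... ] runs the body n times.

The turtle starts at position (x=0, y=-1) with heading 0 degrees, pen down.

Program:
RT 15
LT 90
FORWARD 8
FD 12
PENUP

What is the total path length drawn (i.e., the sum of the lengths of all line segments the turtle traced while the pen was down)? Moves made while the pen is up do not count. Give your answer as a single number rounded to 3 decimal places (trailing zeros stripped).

Executing turtle program step by step:
Start: pos=(0,-1), heading=0, pen down
RT 15: heading 0 -> 345
LT 90: heading 345 -> 75
FD 8: (0,-1) -> (2.071,6.727) [heading=75, draw]
FD 12: (2.071,6.727) -> (5.176,18.319) [heading=75, draw]
PU: pen up
Final: pos=(5.176,18.319), heading=75, 2 segment(s) drawn

Segment lengths:
  seg 1: (0,-1) -> (2.071,6.727), length = 8
  seg 2: (2.071,6.727) -> (5.176,18.319), length = 12
Total = 20

Answer: 20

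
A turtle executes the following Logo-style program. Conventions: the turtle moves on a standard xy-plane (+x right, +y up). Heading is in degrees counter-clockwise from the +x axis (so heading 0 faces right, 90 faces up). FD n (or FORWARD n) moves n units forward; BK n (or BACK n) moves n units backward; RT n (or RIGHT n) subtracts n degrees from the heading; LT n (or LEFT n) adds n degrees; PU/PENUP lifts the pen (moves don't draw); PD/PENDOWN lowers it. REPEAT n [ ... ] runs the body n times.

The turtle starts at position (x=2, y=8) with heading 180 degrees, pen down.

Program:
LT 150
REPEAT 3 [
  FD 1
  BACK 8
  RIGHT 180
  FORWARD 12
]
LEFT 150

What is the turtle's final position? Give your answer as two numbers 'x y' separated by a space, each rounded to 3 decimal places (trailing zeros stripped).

Answer: -14.454 17.5

Derivation:
Executing turtle program step by step:
Start: pos=(2,8), heading=180, pen down
LT 150: heading 180 -> 330
REPEAT 3 [
  -- iteration 1/3 --
  FD 1: (2,8) -> (2.866,7.5) [heading=330, draw]
  BK 8: (2.866,7.5) -> (-4.062,11.5) [heading=330, draw]
  RT 180: heading 330 -> 150
  FD 12: (-4.062,11.5) -> (-14.454,17.5) [heading=150, draw]
  -- iteration 2/3 --
  FD 1: (-14.454,17.5) -> (-15.321,18) [heading=150, draw]
  BK 8: (-15.321,18) -> (-8.392,14) [heading=150, draw]
  RT 180: heading 150 -> 330
  FD 12: (-8.392,14) -> (2,8) [heading=330, draw]
  -- iteration 3/3 --
  FD 1: (2,8) -> (2.866,7.5) [heading=330, draw]
  BK 8: (2.866,7.5) -> (-4.062,11.5) [heading=330, draw]
  RT 180: heading 330 -> 150
  FD 12: (-4.062,11.5) -> (-14.454,17.5) [heading=150, draw]
]
LT 150: heading 150 -> 300
Final: pos=(-14.454,17.5), heading=300, 9 segment(s) drawn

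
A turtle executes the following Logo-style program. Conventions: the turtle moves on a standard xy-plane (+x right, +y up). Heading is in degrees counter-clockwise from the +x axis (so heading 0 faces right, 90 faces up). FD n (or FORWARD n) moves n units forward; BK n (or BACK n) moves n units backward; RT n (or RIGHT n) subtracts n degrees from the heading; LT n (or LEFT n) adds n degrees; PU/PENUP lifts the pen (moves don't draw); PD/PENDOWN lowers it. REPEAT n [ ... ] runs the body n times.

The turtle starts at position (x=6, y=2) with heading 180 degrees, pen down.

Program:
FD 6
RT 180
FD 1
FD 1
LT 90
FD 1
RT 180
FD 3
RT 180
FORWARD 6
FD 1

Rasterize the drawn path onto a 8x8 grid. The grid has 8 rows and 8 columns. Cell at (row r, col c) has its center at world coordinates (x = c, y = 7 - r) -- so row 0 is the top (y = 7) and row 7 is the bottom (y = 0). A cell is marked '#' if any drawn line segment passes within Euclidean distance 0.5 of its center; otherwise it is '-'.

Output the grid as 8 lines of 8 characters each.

Answer: --#-----
--#-----
--#-----
--#-----
--#-----
#######-
--#-----
--#-----

Derivation:
Segment 0: (6,2) -> (0,2)
Segment 1: (0,2) -> (1,2)
Segment 2: (1,2) -> (2,2)
Segment 3: (2,2) -> (2,3)
Segment 4: (2,3) -> (2,0)
Segment 5: (2,0) -> (2,6)
Segment 6: (2,6) -> (2,7)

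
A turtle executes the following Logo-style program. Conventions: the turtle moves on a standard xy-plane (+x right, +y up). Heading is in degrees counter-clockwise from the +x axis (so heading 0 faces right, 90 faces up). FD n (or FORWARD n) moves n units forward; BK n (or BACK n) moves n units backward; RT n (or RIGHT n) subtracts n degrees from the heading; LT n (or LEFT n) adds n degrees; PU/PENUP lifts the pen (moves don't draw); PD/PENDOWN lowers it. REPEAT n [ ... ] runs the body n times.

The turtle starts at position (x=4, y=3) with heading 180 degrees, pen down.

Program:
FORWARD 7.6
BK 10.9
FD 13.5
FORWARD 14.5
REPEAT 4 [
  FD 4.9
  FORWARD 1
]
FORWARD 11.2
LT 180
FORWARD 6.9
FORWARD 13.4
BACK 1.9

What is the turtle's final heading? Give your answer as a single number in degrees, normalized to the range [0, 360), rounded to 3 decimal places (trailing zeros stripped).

Answer: 0

Derivation:
Executing turtle program step by step:
Start: pos=(4,3), heading=180, pen down
FD 7.6: (4,3) -> (-3.6,3) [heading=180, draw]
BK 10.9: (-3.6,3) -> (7.3,3) [heading=180, draw]
FD 13.5: (7.3,3) -> (-6.2,3) [heading=180, draw]
FD 14.5: (-6.2,3) -> (-20.7,3) [heading=180, draw]
REPEAT 4 [
  -- iteration 1/4 --
  FD 4.9: (-20.7,3) -> (-25.6,3) [heading=180, draw]
  FD 1: (-25.6,3) -> (-26.6,3) [heading=180, draw]
  -- iteration 2/4 --
  FD 4.9: (-26.6,3) -> (-31.5,3) [heading=180, draw]
  FD 1: (-31.5,3) -> (-32.5,3) [heading=180, draw]
  -- iteration 3/4 --
  FD 4.9: (-32.5,3) -> (-37.4,3) [heading=180, draw]
  FD 1: (-37.4,3) -> (-38.4,3) [heading=180, draw]
  -- iteration 4/4 --
  FD 4.9: (-38.4,3) -> (-43.3,3) [heading=180, draw]
  FD 1: (-43.3,3) -> (-44.3,3) [heading=180, draw]
]
FD 11.2: (-44.3,3) -> (-55.5,3) [heading=180, draw]
LT 180: heading 180 -> 0
FD 6.9: (-55.5,3) -> (-48.6,3) [heading=0, draw]
FD 13.4: (-48.6,3) -> (-35.2,3) [heading=0, draw]
BK 1.9: (-35.2,3) -> (-37.1,3) [heading=0, draw]
Final: pos=(-37.1,3), heading=0, 16 segment(s) drawn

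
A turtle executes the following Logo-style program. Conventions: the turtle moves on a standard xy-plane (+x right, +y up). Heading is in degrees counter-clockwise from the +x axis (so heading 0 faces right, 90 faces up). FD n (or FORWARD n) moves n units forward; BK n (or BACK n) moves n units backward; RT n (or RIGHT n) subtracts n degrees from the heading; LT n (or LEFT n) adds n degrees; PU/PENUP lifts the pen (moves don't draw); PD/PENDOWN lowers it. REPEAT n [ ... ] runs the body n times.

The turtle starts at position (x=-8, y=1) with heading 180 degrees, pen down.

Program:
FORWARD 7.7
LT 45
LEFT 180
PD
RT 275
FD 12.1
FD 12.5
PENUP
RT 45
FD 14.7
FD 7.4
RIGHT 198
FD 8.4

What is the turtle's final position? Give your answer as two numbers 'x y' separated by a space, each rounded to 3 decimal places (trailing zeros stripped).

Executing turtle program step by step:
Start: pos=(-8,1), heading=180, pen down
FD 7.7: (-8,1) -> (-15.7,1) [heading=180, draw]
LT 45: heading 180 -> 225
LT 180: heading 225 -> 45
PD: pen down
RT 275: heading 45 -> 130
FD 12.1: (-15.7,1) -> (-23.478,10.269) [heading=130, draw]
FD 12.5: (-23.478,10.269) -> (-31.513,19.845) [heading=130, draw]
PU: pen up
RT 45: heading 130 -> 85
FD 14.7: (-31.513,19.845) -> (-30.231,34.489) [heading=85, move]
FD 7.4: (-30.231,34.489) -> (-29.586,41.861) [heading=85, move]
RT 198: heading 85 -> 247
FD 8.4: (-29.586,41.861) -> (-32.869,34.128) [heading=247, move]
Final: pos=(-32.869,34.128), heading=247, 3 segment(s) drawn

Answer: -32.869 34.128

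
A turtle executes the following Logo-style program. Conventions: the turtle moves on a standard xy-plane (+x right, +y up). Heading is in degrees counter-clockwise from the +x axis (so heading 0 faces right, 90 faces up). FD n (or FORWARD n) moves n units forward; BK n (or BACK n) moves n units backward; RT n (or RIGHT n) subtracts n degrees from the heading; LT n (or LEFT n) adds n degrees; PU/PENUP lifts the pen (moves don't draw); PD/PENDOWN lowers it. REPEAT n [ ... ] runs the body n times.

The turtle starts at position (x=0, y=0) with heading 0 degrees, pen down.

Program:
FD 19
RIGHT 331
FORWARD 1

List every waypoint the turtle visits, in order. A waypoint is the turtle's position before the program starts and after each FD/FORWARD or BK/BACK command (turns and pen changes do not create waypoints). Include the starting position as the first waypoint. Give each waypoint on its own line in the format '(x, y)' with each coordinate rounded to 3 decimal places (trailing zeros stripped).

Executing turtle program step by step:
Start: pos=(0,0), heading=0, pen down
FD 19: (0,0) -> (19,0) [heading=0, draw]
RT 331: heading 0 -> 29
FD 1: (19,0) -> (19.875,0.485) [heading=29, draw]
Final: pos=(19.875,0.485), heading=29, 2 segment(s) drawn
Waypoints (3 total):
(0, 0)
(19, 0)
(19.875, 0.485)

Answer: (0, 0)
(19, 0)
(19.875, 0.485)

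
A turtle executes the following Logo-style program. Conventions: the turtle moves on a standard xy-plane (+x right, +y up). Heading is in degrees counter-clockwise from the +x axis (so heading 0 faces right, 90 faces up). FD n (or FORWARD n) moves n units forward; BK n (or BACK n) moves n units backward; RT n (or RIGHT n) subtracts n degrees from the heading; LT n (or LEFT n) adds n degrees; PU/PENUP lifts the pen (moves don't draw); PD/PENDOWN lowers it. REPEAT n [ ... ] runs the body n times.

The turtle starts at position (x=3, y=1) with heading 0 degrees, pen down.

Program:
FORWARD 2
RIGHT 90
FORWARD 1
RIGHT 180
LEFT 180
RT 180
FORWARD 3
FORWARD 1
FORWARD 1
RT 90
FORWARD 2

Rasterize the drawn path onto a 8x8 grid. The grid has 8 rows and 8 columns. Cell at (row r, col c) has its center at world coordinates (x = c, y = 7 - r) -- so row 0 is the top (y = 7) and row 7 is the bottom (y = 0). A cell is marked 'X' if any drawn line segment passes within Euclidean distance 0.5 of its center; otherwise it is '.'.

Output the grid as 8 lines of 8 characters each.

Segment 0: (3,1) -> (5,1)
Segment 1: (5,1) -> (5,0)
Segment 2: (5,0) -> (5,3)
Segment 3: (5,3) -> (5,4)
Segment 4: (5,4) -> (5,5)
Segment 5: (5,5) -> (7,5)

Answer: ........
........
.....XXX
.....X..
.....X..
.....X..
...XXX..
.....X..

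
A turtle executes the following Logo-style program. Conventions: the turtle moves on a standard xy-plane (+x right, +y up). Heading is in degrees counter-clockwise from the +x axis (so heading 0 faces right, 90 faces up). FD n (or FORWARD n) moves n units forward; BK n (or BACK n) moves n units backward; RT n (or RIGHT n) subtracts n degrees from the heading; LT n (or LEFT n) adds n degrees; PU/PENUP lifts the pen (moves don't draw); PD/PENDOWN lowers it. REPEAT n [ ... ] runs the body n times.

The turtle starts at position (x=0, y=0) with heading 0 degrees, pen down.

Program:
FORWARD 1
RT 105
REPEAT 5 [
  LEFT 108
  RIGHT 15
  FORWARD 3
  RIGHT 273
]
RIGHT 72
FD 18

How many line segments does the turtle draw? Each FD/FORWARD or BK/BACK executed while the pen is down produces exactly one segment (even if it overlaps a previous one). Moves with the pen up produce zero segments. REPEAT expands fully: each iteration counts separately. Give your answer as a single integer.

Answer: 7

Derivation:
Executing turtle program step by step:
Start: pos=(0,0), heading=0, pen down
FD 1: (0,0) -> (1,0) [heading=0, draw]
RT 105: heading 0 -> 255
REPEAT 5 [
  -- iteration 1/5 --
  LT 108: heading 255 -> 3
  RT 15: heading 3 -> 348
  FD 3: (1,0) -> (3.934,-0.624) [heading=348, draw]
  RT 273: heading 348 -> 75
  -- iteration 2/5 --
  LT 108: heading 75 -> 183
  RT 15: heading 183 -> 168
  FD 3: (3.934,-0.624) -> (1,0) [heading=168, draw]
  RT 273: heading 168 -> 255
  -- iteration 3/5 --
  LT 108: heading 255 -> 3
  RT 15: heading 3 -> 348
  FD 3: (1,0) -> (3.934,-0.624) [heading=348, draw]
  RT 273: heading 348 -> 75
  -- iteration 4/5 --
  LT 108: heading 75 -> 183
  RT 15: heading 183 -> 168
  FD 3: (3.934,-0.624) -> (1,0) [heading=168, draw]
  RT 273: heading 168 -> 255
  -- iteration 5/5 --
  LT 108: heading 255 -> 3
  RT 15: heading 3 -> 348
  FD 3: (1,0) -> (3.934,-0.624) [heading=348, draw]
  RT 273: heading 348 -> 75
]
RT 72: heading 75 -> 3
FD 18: (3.934,-0.624) -> (21.91,0.318) [heading=3, draw]
Final: pos=(21.91,0.318), heading=3, 7 segment(s) drawn
Segments drawn: 7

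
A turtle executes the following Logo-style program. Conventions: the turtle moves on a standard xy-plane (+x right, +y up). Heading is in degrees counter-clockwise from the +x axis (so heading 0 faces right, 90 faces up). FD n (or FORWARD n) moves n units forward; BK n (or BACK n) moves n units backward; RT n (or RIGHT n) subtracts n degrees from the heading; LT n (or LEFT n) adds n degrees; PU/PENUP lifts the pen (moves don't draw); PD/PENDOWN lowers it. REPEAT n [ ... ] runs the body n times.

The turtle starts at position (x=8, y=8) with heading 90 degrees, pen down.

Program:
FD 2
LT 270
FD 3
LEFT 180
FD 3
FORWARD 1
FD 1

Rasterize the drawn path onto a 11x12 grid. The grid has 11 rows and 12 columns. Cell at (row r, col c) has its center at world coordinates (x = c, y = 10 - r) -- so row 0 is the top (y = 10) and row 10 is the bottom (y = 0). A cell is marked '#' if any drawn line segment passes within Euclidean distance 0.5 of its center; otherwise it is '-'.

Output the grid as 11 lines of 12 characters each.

Answer: ------######
--------#---
--------#---
------------
------------
------------
------------
------------
------------
------------
------------

Derivation:
Segment 0: (8,8) -> (8,10)
Segment 1: (8,10) -> (11,10)
Segment 2: (11,10) -> (8,10)
Segment 3: (8,10) -> (7,10)
Segment 4: (7,10) -> (6,10)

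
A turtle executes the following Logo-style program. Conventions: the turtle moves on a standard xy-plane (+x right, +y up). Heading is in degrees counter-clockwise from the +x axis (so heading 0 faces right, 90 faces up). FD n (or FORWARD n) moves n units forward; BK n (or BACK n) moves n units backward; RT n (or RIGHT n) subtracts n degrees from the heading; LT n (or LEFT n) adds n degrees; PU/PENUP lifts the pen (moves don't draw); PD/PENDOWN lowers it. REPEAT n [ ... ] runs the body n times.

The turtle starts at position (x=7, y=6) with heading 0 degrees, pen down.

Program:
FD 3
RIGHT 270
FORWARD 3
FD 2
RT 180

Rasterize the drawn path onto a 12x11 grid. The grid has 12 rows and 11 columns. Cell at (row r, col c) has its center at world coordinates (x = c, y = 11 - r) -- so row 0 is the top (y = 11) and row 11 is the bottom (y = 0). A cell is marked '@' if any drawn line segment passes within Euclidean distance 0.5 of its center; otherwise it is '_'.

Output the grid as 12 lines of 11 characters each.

Segment 0: (7,6) -> (10,6)
Segment 1: (10,6) -> (10,9)
Segment 2: (10,9) -> (10,11)

Answer: __________@
__________@
__________@
__________@
__________@
_______@@@@
___________
___________
___________
___________
___________
___________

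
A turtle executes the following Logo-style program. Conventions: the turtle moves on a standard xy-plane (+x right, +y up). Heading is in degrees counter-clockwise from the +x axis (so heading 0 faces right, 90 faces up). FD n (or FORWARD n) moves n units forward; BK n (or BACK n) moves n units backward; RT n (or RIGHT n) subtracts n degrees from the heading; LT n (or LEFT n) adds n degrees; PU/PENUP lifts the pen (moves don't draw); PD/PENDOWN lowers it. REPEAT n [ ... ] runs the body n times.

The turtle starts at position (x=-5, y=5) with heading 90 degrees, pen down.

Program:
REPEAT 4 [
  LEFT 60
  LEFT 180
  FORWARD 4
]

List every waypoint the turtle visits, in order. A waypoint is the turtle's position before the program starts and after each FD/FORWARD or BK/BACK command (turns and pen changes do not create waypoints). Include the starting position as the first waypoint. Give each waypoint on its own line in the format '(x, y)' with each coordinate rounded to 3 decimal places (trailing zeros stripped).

Executing turtle program step by step:
Start: pos=(-5,5), heading=90, pen down
REPEAT 4 [
  -- iteration 1/4 --
  LT 60: heading 90 -> 150
  LT 180: heading 150 -> 330
  FD 4: (-5,5) -> (-1.536,3) [heading=330, draw]
  -- iteration 2/4 --
  LT 60: heading 330 -> 30
  LT 180: heading 30 -> 210
  FD 4: (-1.536,3) -> (-5,1) [heading=210, draw]
  -- iteration 3/4 --
  LT 60: heading 210 -> 270
  LT 180: heading 270 -> 90
  FD 4: (-5,1) -> (-5,5) [heading=90, draw]
  -- iteration 4/4 --
  LT 60: heading 90 -> 150
  LT 180: heading 150 -> 330
  FD 4: (-5,5) -> (-1.536,3) [heading=330, draw]
]
Final: pos=(-1.536,3), heading=330, 4 segment(s) drawn
Waypoints (5 total):
(-5, 5)
(-1.536, 3)
(-5, 1)
(-5, 5)
(-1.536, 3)

Answer: (-5, 5)
(-1.536, 3)
(-5, 1)
(-5, 5)
(-1.536, 3)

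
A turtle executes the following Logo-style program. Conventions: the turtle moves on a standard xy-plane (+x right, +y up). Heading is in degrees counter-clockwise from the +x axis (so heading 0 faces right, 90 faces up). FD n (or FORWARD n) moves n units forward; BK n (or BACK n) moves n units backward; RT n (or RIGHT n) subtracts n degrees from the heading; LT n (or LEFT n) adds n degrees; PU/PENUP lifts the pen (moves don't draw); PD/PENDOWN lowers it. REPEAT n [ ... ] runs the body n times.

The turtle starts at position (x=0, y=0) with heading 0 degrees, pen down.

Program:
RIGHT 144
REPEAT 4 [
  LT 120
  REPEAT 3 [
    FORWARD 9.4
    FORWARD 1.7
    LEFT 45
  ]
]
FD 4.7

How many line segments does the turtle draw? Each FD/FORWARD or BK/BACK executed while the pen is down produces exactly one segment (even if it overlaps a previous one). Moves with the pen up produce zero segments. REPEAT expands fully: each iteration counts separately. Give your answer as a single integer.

Executing turtle program step by step:
Start: pos=(0,0), heading=0, pen down
RT 144: heading 0 -> 216
REPEAT 4 [
  -- iteration 1/4 --
  LT 120: heading 216 -> 336
  REPEAT 3 [
    -- iteration 1/3 --
    FD 9.4: (0,0) -> (8.587,-3.823) [heading=336, draw]
    FD 1.7: (8.587,-3.823) -> (10.14,-4.515) [heading=336, draw]
    LT 45: heading 336 -> 21
    -- iteration 2/3 --
    FD 9.4: (10.14,-4.515) -> (18.916,-1.146) [heading=21, draw]
    FD 1.7: (18.916,-1.146) -> (20.503,-0.537) [heading=21, draw]
    LT 45: heading 21 -> 66
    -- iteration 3/3 --
    FD 9.4: (20.503,-0.537) -> (24.326,8.05) [heading=66, draw]
    FD 1.7: (24.326,8.05) -> (25.018,9.603) [heading=66, draw]
    LT 45: heading 66 -> 111
  ]
  -- iteration 2/4 --
  LT 120: heading 111 -> 231
  REPEAT 3 [
    -- iteration 1/3 --
    FD 9.4: (25.018,9.603) -> (19.102,2.298) [heading=231, draw]
    FD 1.7: (19.102,2.298) -> (18.032,0.977) [heading=231, draw]
    LT 45: heading 231 -> 276
    -- iteration 2/3 --
    FD 9.4: (18.032,0.977) -> (19.015,-8.371) [heading=276, draw]
    FD 1.7: (19.015,-8.371) -> (19.193,-10.062) [heading=276, draw]
    LT 45: heading 276 -> 321
    -- iteration 3/3 --
    FD 9.4: (19.193,-10.062) -> (26.498,-15.978) [heading=321, draw]
    FD 1.7: (26.498,-15.978) -> (27.819,-17.048) [heading=321, draw]
    LT 45: heading 321 -> 6
  ]
  -- iteration 3/4 --
  LT 120: heading 6 -> 126
  REPEAT 3 [
    -- iteration 1/3 --
    FD 9.4: (27.819,-17.048) -> (22.294,-9.443) [heading=126, draw]
    FD 1.7: (22.294,-9.443) -> (21.295,-8.067) [heading=126, draw]
    LT 45: heading 126 -> 171
    -- iteration 2/3 --
    FD 9.4: (21.295,-8.067) -> (12.01,-6.597) [heading=171, draw]
    FD 1.7: (12.01,-6.597) -> (10.331,-6.331) [heading=171, draw]
    LT 45: heading 171 -> 216
    -- iteration 3/3 --
    FD 9.4: (10.331,-6.331) -> (2.726,-11.856) [heading=216, draw]
    FD 1.7: (2.726,-11.856) -> (1.351,-12.855) [heading=216, draw]
    LT 45: heading 216 -> 261
  ]
  -- iteration 4/4 --
  LT 120: heading 261 -> 21
  REPEAT 3 [
    -- iteration 1/3 --
    FD 9.4: (1.351,-12.855) -> (10.127,-9.487) [heading=21, draw]
    FD 1.7: (10.127,-9.487) -> (11.714,-8.878) [heading=21, draw]
    LT 45: heading 21 -> 66
    -- iteration 2/3 --
    FD 9.4: (11.714,-8.878) -> (15.537,-0.29) [heading=66, draw]
    FD 1.7: (15.537,-0.29) -> (16.229,1.263) [heading=66, draw]
    LT 45: heading 66 -> 111
    -- iteration 3/3 --
    FD 9.4: (16.229,1.263) -> (12.86,10.038) [heading=111, draw]
    FD 1.7: (12.86,10.038) -> (12.251,11.626) [heading=111, draw]
    LT 45: heading 111 -> 156
  ]
]
FD 4.7: (12.251,11.626) -> (7.957,13.537) [heading=156, draw]
Final: pos=(7.957,13.537), heading=156, 25 segment(s) drawn
Segments drawn: 25

Answer: 25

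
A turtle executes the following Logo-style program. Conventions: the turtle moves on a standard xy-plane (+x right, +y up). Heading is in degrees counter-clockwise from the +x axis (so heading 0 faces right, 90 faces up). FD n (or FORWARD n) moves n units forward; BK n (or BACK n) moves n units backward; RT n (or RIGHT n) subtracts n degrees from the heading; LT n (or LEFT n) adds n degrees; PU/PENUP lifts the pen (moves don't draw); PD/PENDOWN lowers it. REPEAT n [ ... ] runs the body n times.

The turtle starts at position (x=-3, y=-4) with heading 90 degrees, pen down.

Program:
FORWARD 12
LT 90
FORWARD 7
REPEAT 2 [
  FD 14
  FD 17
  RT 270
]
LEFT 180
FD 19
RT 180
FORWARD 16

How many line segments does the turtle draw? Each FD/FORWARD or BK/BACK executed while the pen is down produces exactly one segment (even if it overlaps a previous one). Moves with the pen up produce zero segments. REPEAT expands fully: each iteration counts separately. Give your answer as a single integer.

Executing turtle program step by step:
Start: pos=(-3,-4), heading=90, pen down
FD 12: (-3,-4) -> (-3,8) [heading=90, draw]
LT 90: heading 90 -> 180
FD 7: (-3,8) -> (-10,8) [heading=180, draw]
REPEAT 2 [
  -- iteration 1/2 --
  FD 14: (-10,8) -> (-24,8) [heading=180, draw]
  FD 17: (-24,8) -> (-41,8) [heading=180, draw]
  RT 270: heading 180 -> 270
  -- iteration 2/2 --
  FD 14: (-41,8) -> (-41,-6) [heading=270, draw]
  FD 17: (-41,-6) -> (-41,-23) [heading=270, draw]
  RT 270: heading 270 -> 0
]
LT 180: heading 0 -> 180
FD 19: (-41,-23) -> (-60,-23) [heading=180, draw]
RT 180: heading 180 -> 0
FD 16: (-60,-23) -> (-44,-23) [heading=0, draw]
Final: pos=(-44,-23), heading=0, 8 segment(s) drawn
Segments drawn: 8

Answer: 8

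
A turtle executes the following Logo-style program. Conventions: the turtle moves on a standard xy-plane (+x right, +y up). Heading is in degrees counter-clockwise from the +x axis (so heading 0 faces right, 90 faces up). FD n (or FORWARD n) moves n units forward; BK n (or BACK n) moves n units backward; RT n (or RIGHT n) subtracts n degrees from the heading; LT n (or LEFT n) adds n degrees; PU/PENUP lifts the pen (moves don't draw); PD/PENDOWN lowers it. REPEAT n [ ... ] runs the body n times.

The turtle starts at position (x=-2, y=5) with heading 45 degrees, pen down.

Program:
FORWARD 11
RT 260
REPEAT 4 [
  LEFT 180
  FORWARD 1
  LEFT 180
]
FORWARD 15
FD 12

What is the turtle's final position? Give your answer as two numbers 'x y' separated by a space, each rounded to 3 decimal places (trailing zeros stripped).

Answer: -13.062 25.97

Derivation:
Executing turtle program step by step:
Start: pos=(-2,5), heading=45, pen down
FD 11: (-2,5) -> (5.778,12.778) [heading=45, draw]
RT 260: heading 45 -> 145
REPEAT 4 [
  -- iteration 1/4 --
  LT 180: heading 145 -> 325
  FD 1: (5.778,12.778) -> (6.597,12.205) [heading=325, draw]
  LT 180: heading 325 -> 145
  -- iteration 2/4 --
  LT 180: heading 145 -> 325
  FD 1: (6.597,12.205) -> (7.416,11.631) [heading=325, draw]
  LT 180: heading 325 -> 145
  -- iteration 3/4 --
  LT 180: heading 145 -> 325
  FD 1: (7.416,11.631) -> (8.236,11.057) [heading=325, draw]
  LT 180: heading 325 -> 145
  -- iteration 4/4 --
  LT 180: heading 145 -> 325
  FD 1: (8.236,11.057) -> (9.055,10.484) [heading=325, draw]
  LT 180: heading 325 -> 145
]
FD 15: (9.055,10.484) -> (-3.232,19.088) [heading=145, draw]
FD 12: (-3.232,19.088) -> (-13.062,25.97) [heading=145, draw]
Final: pos=(-13.062,25.97), heading=145, 7 segment(s) drawn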